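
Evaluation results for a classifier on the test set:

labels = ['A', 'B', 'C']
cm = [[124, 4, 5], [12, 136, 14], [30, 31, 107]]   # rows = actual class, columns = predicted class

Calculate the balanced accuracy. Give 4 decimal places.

0.8029

Balanced accuracy = mean of per-class recall.
  A: recall = 124/133 = 0.93233
  B: recall = 136/162 = 0.83951
  C: recall = 107/168 = 0.63690
Mean = (0.93233 + 0.83951 + 0.63690) / 3 = 0.8029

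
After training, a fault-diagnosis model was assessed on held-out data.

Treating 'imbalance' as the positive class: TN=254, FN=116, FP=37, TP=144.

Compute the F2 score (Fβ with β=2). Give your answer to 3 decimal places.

Fβ = (1+β²)·TP / ((1+β²)·TP + β²·FN + FP), with β²=4
= 5·144 / (5·144 + 4·116 + 37) = 0.590

0.590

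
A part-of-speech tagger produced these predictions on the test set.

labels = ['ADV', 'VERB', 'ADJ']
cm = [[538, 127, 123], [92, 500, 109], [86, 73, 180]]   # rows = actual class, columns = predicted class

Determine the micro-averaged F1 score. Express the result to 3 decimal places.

Micro-averaging pools counts across classes: ΣTP=1218, ΣFP=610, ΣFN=610.
Micro-F1 score = 2·TP/(2·TP+FP+FN) on pooled counts = 0.666 (equals overall accuracy in single-label multiclass).

0.666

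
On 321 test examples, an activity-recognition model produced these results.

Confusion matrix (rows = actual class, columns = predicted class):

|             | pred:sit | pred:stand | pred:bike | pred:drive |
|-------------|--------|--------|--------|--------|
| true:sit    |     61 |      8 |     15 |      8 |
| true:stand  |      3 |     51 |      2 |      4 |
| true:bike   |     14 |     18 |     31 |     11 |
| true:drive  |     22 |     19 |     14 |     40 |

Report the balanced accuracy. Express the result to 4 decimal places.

0.5883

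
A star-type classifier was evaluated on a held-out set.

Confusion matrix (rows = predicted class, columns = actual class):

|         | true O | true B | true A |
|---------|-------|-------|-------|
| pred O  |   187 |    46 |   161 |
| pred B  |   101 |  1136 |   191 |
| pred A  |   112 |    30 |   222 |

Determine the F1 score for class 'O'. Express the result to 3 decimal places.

Treat 'O' as positive and all other classes as negative.
F1 score = 2·TP/(2·TP+FP+FN).
O: TP=187, FP=46+161=207, FN=101+112=213 → 374/794 = 0.4710

0.471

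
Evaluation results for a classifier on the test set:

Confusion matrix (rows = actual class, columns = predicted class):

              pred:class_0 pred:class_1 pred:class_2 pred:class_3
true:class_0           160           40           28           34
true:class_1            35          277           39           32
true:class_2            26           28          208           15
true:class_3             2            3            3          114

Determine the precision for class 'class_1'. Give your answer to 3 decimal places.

One-vs-rest for 'class_1': TP = diagonal; FP = other classes predicted 'class_1'; FN = 'class_1' predicted as other.
precision = TP/(TP+FP).
class_1: TP=277, FP=40+28+3=71 → 277/348 = 0.7960

0.796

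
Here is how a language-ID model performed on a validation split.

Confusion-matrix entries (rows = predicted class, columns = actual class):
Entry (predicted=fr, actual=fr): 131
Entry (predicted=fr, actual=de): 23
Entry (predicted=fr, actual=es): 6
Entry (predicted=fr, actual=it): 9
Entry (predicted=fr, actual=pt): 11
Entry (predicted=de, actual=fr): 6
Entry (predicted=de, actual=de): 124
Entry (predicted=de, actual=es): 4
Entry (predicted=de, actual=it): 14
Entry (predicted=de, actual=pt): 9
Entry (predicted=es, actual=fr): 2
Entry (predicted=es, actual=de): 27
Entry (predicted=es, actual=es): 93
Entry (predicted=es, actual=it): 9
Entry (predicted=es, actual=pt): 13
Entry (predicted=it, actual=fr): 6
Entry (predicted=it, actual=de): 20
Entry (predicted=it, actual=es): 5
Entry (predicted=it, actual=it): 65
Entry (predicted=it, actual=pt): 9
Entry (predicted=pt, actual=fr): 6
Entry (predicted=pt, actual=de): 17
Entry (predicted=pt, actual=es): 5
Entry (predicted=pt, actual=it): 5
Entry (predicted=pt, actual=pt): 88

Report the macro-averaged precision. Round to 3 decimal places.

0.702

Per-class precision (TP/(TP+FP)):
  fr: TP=131, FP=23+6+9+11=49 → 131/180 = 0.7278
  de: TP=124, FP=6+4+14+9=33 → 124/157 = 0.7898
  es: TP=93, FP=2+27+9+13=51 → 93/144 = 0.6458
  it: TP=65, FP=6+20+5+9=40 → 65/105 = 0.6190
  pt: TP=88, FP=6+17+5+5=33 → 88/121 = 0.7273
Macro-precision = mean = (0.7278 + 0.7898 + 0.6458 + 0.6190 + 0.7273) / 5 = 0.702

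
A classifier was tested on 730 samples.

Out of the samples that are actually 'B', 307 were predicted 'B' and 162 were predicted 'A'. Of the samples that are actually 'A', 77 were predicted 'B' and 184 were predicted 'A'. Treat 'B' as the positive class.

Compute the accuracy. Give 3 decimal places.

0.673

Accuracy = (TP+TN)/N = (307+184)/730 = 0.673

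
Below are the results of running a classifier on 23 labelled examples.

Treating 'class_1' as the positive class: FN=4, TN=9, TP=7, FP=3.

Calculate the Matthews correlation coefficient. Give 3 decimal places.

MCC = (TP·TN − FP·FN) / √((TP+FP)(TP+FN)(TN+FP)(TN+FN))
Numerator = 7·9 − 3·4 = 51
Denominator = √(10·11·12·13) = √17160 = 130.9962
MCC = 51 / 130.9962 = 0.389

0.389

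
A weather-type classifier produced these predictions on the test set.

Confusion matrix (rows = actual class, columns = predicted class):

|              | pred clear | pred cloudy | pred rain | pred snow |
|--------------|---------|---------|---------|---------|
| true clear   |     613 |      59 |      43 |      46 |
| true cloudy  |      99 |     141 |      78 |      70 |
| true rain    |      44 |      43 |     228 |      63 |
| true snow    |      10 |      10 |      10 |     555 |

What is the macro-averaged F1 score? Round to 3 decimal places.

Per-class F1 score (2·TP/(2·TP+FP+FN)):
  clear: TP=613, FP=99+44+10=153, FN=59+43+46=148 → 1226/1527 = 0.8029
  cloudy: TP=141, FP=59+43+10=112, FN=99+78+70=247 → 282/641 = 0.4399
  rain: TP=228, FP=43+78+10=131, FN=44+43+63=150 → 456/737 = 0.6187
  snow: TP=555, FP=46+70+63=179, FN=10+10+10=30 → 1110/1319 = 0.8415
Macro-F1 score = mean = (0.8029 + 0.4399 + 0.6187 + 0.8415) / 4 = 0.676

0.676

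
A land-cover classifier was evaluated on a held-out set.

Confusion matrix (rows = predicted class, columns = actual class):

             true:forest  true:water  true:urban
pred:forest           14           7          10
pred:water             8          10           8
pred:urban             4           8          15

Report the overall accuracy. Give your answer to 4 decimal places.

Accuracy = trace / total = (14+10+15=39) / 84 = 39/84 = 0.4643

0.4643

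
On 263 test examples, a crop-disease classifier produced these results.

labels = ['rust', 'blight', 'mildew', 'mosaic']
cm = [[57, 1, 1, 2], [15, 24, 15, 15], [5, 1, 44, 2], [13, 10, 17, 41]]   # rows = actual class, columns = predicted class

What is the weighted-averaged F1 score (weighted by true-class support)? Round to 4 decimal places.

0.6090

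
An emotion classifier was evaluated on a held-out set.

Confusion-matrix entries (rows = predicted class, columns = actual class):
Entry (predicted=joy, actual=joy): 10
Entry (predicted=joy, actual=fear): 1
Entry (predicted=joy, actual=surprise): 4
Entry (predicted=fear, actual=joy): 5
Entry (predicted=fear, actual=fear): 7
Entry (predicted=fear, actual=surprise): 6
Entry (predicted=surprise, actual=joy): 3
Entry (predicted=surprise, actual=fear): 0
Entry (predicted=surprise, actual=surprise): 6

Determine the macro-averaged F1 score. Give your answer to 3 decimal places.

Per-class F1 score (2·TP/(2·TP+FP+FN)):
  joy: TP=10, FP=1+4=5, FN=5+3=8 → 20/33 = 0.6061
  fear: TP=7, FP=5+6=11, FN=1+0=1 → 14/26 = 0.5385
  surprise: TP=6, FP=3+0=3, FN=4+6=10 → 12/25 = 0.4800
Macro-F1 score = mean = (0.6061 + 0.5385 + 0.4800) / 3 = 0.542

0.542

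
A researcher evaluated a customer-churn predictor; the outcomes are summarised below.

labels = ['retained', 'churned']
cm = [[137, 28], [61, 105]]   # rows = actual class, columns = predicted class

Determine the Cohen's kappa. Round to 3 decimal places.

0.463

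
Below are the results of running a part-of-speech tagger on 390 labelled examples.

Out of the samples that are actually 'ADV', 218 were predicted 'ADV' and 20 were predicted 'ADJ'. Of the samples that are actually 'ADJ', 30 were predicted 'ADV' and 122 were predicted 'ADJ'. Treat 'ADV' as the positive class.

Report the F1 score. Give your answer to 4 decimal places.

Precision = TP/(TP+FP) = 218/248 = 0.8790
Recall = TP/(TP+FN) = 218/238 = 0.9160
F1 = 2·TP/(2·TP+FP+FN) = 436/486 = 0.8971

0.8971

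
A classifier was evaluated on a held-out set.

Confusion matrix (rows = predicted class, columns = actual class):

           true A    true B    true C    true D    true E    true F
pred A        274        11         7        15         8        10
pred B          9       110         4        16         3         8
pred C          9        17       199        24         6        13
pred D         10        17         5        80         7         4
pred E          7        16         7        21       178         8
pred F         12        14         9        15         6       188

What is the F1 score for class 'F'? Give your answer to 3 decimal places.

Take TP from the diagonal, FP from the rest of the 'F' prediction marginal, FN from the rest of the 'F' actual marginal.
F1 score = 2·TP/(2·TP+FP+FN).
F: TP=188, FP=12+14+9+15+6=56, FN=10+8+13+4+8=43 → 376/475 = 0.7916

0.792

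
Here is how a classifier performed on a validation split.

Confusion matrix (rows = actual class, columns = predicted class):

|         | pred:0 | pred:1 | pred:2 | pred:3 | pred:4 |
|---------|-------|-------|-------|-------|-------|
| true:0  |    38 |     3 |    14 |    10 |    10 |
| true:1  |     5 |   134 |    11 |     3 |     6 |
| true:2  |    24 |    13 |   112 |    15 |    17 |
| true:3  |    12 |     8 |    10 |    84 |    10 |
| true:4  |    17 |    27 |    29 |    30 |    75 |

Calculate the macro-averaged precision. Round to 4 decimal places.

Per-class precision (TP/(TP+FP)):
  0: TP=38, FP=5+24+12+17=58 → 38/96 = 0.39583
  1: TP=134, FP=3+13+8+27=51 → 134/185 = 0.72432
  2: TP=112, FP=14+11+10+29=64 → 112/176 = 0.63636
  3: TP=84, FP=10+3+15+30=58 → 84/142 = 0.59155
  4: TP=75, FP=10+6+17+10=43 → 75/118 = 0.63559
Macro-precision = mean = (0.39583 + 0.72432 + 0.63636 + 0.59155 + 0.63559) / 5 = 0.5967

0.5967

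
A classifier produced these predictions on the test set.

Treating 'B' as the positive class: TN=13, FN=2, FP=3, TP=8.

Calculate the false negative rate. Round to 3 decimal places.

FNR = FN/(FN+TP) = 2/(2+8) = 0.200

0.200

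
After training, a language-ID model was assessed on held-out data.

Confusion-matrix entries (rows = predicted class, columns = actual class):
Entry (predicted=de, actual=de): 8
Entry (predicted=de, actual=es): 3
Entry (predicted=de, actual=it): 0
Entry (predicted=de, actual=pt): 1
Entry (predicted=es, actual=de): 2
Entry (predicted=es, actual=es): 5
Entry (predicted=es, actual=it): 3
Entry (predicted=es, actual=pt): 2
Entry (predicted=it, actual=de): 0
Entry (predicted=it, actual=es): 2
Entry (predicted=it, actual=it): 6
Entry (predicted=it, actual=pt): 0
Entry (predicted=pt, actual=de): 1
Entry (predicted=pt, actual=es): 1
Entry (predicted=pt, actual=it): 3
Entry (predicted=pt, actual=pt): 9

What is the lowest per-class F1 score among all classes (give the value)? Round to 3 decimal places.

0.435

Per-class F1 score (2·TP/(2·TP+FP+FN)):
  de: TP=8, FP=3+0+1=4, FN=2+0+1=3 → 16/23 = 0.6957
  es: TP=5, FP=2+3+2=7, FN=3+2+1=6 → 10/23 = 0.4348
  it: TP=6, FP=0+2+0=2, FN=0+3+3=6 → 12/20 = 0.6000
  pt: TP=9, FP=1+1+3=5, FN=1+2+0=3 → 18/26 = 0.6923
Lowest is class 'es' with F1 score = 0.435.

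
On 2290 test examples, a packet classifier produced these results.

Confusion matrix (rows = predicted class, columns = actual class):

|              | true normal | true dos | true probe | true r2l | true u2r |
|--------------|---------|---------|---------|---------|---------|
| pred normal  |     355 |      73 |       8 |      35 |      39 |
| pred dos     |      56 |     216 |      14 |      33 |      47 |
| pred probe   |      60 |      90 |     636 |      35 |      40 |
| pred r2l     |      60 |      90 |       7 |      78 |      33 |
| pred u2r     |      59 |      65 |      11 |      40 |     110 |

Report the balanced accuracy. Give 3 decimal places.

Balanced accuracy = mean of per-class recall.
  normal: recall = 355/590 = 0.6017
  dos: recall = 216/534 = 0.4045
  probe: recall = 636/676 = 0.9408
  r2l: recall = 78/221 = 0.3529
  u2r: recall = 110/269 = 0.4089
Mean = (0.6017 + 0.4045 + 0.9408 + 0.3529 + 0.4089) / 5 = 0.542

0.542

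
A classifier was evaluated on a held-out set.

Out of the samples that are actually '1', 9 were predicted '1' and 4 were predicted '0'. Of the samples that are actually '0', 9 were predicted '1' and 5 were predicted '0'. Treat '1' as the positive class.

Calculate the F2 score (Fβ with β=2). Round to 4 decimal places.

0.6429

Fβ = (1+β²)·TP / ((1+β²)·TP + β²·FN + FP), with β²=4
= 5·9 / (5·9 + 4·4 + 9) = 0.6429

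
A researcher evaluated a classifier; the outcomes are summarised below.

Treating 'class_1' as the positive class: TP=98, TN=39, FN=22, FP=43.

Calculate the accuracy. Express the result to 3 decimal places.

Accuracy = (TP+TN)/N = (98+39)/202 = 0.678

0.678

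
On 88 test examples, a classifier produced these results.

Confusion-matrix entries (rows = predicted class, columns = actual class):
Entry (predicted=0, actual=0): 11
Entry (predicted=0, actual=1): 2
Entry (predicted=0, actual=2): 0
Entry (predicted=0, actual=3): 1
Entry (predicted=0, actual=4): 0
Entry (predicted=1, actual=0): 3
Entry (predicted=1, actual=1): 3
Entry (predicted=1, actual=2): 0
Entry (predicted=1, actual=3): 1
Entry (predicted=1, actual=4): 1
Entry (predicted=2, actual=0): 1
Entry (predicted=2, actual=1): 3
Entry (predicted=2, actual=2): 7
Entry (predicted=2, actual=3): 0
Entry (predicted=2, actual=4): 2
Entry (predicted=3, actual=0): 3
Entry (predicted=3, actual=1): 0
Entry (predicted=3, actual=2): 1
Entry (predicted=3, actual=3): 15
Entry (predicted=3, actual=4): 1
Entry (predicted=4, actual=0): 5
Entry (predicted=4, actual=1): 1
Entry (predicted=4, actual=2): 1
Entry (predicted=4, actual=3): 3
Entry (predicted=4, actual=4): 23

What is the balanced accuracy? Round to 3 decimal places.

Balanced accuracy = mean of per-class recall.
  0: recall = 11/23 = 0.4783
  1: recall = 3/9 = 0.3333
  2: recall = 7/9 = 0.7778
  3: recall = 15/20 = 0.7500
  4: recall = 23/27 = 0.8519
Mean = (0.4783 + 0.3333 + 0.7778 + 0.7500 + 0.8519) / 5 = 0.638

0.638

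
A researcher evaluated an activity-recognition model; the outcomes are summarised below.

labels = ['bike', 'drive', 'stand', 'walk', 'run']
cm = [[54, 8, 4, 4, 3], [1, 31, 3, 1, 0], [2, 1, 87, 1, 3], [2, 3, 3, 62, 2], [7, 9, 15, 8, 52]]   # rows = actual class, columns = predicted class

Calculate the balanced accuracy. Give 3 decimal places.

Balanced accuracy = mean of per-class recall.
  bike: recall = 54/73 = 0.7397
  drive: recall = 31/36 = 0.8611
  stand: recall = 87/94 = 0.9255
  walk: recall = 62/72 = 0.8611
  run: recall = 52/91 = 0.5714
Mean = (0.7397 + 0.8611 + 0.9255 + 0.8611 + 0.5714) / 5 = 0.792

0.792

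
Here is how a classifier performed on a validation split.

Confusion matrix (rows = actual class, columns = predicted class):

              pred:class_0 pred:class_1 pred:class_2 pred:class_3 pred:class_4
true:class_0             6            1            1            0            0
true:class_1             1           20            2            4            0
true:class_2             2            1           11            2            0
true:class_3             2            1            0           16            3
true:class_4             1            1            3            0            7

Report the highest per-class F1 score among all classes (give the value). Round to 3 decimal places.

Per-class F1 score (2·TP/(2·TP+FP+FN)):
  class_0: TP=6, FP=1+2+2+1=6, FN=1+1+0+0=2 → 12/20 = 0.6000
  class_1: TP=20, FP=1+1+1+1=4, FN=1+2+4+0=7 → 40/51 = 0.7843
  class_2: TP=11, FP=1+2+0+3=6, FN=2+1+2+0=5 → 22/33 = 0.6667
  class_3: TP=16, FP=0+4+2+0=6, FN=2+1+0+3=6 → 32/44 = 0.7273
  class_4: TP=7, FP=0+0+0+3=3, FN=1+1+3+0=5 → 14/22 = 0.6364
Highest is class 'class_1' with F1 score = 0.784.

0.784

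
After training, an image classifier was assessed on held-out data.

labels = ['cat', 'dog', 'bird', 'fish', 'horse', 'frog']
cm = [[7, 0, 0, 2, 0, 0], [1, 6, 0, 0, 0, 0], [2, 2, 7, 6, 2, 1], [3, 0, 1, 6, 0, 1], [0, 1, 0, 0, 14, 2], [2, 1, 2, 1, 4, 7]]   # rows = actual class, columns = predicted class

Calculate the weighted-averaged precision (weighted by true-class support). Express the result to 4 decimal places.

0.6113

Per-class precision (TP/(TP+FP)):
  cat: TP=7, FP=1+2+3+0+2=8 → 7/15 = 0.46667
  dog: TP=6, FP=0+2+0+1+1=4 → 6/10 = 0.60000
  bird: TP=7, FP=0+0+1+0+2=3 → 7/10 = 0.70000
  fish: TP=6, FP=2+0+6+0+1=9 → 6/15 = 0.40000
  horse: TP=14, FP=0+0+2+0+4=6 → 14/20 = 0.70000
  frog: TP=7, FP=0+0+1+1+2=4 → 7/11 = 0.63636
Weighted-precision = Σ (supportᵢ/N)·precisionᵢ with N=81: (9/81)·0.46667 + (7/81)·0.60000 + (20/81)·0.70000 + (11/81)·0.40000 + (17/81)·0.70000 + (17/81)·0.63636 = 0.6113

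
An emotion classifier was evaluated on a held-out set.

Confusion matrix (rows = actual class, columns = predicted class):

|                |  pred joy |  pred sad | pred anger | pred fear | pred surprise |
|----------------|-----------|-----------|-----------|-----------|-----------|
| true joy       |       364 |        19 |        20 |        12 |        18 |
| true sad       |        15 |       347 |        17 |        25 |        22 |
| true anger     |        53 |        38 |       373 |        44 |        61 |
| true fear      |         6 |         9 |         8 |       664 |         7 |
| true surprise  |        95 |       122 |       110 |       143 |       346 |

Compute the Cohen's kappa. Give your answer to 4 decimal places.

0.6399

Observed agreement pₒ = trace/N = 2094/2938 = 0.71273
Expected agreement pₑ = Σ (rowᵢ·colᵢ)/N² = (433·533 + 426·535 + 569·528 + 694·888 + 816·454)/2938² = 0.20226
κ = (pₒ − pₑ)/(1 − pₑ) = (0.71273 − 0.20226)/(1 − 0.20226) = 0.6399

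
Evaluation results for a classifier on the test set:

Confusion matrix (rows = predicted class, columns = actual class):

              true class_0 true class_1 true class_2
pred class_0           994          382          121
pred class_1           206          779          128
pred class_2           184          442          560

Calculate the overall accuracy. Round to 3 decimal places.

0.615

Accuracy = trace / total = (994+779+560=2333) / 3796 = 2333/3796 = 0.615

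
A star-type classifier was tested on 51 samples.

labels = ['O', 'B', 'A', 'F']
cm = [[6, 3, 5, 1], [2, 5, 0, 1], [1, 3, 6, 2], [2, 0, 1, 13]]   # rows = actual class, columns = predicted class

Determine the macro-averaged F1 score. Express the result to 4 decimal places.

0.5689

Per-class F1 score (2·TP/(2·TP+FP+FN)):
  O: TP=6, FP=2+1+2=5, FN=3+5+1=9 → 12/26 = 0.46154
  B: TP=5, FP=3+3+0=6, FN=2+0+1=3 → 10/19 = 0.52632
  A: TP=6, FP=5+0+1=6, FN=1+3+2=6 → 12/24 = 0.50000
  F: TP=13, FP=1+1+2=4, FN=2+0+1=3 → 26/33 = 0.78788
Macro-F1 score = mean = (0.46154 + 0.52632 + 0.50000 + 0.78788) / 4 = 0.5689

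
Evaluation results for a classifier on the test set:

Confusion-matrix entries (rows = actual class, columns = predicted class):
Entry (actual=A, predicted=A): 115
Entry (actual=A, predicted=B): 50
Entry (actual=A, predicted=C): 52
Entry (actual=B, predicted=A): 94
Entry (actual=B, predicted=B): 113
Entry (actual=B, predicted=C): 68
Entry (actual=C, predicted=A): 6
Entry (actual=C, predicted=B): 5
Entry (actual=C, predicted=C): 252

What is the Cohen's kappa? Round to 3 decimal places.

Observed agreement pₒ = trace/N = 480/755 = 0.6358
Expected agreement pₑ = Σ (rowᵢ·colᵢ)/N² = (217·215 + 275·168 + 263·372)/755² = 0.3345
κ = (pₒ − pₑ)/(1 − pₑ) = (0.6358 − 0.3345)/(1 − 0.3345) = 0.453

0.453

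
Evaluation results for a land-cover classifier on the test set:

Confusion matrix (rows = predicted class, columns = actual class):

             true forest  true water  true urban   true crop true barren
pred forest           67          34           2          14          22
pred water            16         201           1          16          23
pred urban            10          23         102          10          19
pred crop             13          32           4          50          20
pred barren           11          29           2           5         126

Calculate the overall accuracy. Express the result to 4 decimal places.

Accuracy = trace / total = (67+201+102+50+126=546) / 852 = 546/852 = 0.6408

0.6408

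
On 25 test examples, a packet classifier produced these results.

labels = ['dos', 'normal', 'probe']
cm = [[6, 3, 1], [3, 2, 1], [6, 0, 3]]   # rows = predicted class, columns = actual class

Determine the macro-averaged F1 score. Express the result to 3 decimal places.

0.424

Per-class F1 score (2·TP/(2·TP+FP+FN)):
  dos: TP=6, FP=3+1=4, FN=3+6=9 → 12/25 = 0.4800
  normal: TP=2, FP=3+1=4, FN=3+0=3 → 4/11 = 0.3636
  probe: TP=3, FP=6+0=6, FN=1+1=2 → 6/14 = 0.4286
Macro-F1 score = mean = (0.4800 + 0.3636 + 0.4286) / 3 = 0.424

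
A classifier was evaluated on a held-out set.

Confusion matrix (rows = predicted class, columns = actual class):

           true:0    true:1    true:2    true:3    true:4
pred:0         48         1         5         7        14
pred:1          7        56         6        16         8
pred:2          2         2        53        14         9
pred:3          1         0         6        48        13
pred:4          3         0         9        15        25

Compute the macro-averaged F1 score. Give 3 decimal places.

0.619

Per-class F1 score (2·TP/(2·TP+FP+FN)):
  0: TP=48, FP=1+5+7+14=27, FN=7+2+1+3=13 → 96/136 = 0.7059
  1: TP=56, FP=7+6+16+8=37, FN=1+2+0+0=3 → 112/152 = 0.7368
  2: TP=53, FP=2+2+14+9=27, FN=5+6+6+9=26 → 106/159 = 0.6667
  3: TP=48, FP=1+0+6+13=20, FN=7+16+14+15=52 → 96/168 = 0.5714
  4: TP=25, FP=3+0+9+15=27, FN=14+8+9+13=44 → 50/121 = 0.4132
Macro-F1 score = mean = (0.7059 + 0.7368 + 0.6667 + 0.5714 + 0.4132) / 5 = 0.619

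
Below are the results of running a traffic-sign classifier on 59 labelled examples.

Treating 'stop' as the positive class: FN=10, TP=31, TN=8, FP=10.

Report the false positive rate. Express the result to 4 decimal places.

0.5556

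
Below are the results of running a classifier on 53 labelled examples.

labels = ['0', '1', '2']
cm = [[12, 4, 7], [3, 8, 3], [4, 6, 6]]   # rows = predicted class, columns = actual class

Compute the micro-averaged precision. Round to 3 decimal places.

Micro-averaging pools counts across classes: ΣTP=26, ΣFP=27, ΣFN=27.
Micro-precision = TP/(TP+FP) on pooled counts = 0.491 (equals overall accuracy in single-label multiclass).

0.491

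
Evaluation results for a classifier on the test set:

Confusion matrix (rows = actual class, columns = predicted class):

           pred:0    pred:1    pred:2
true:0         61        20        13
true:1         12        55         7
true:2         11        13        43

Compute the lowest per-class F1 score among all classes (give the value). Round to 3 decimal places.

Per-class F1 score (2·TP/(2·TP+FP+FN)):
  0: TP=61, FP=12+11=23, FN=20+13=33 → 122/178 = 0.6854
  1: TP=55, FP=20+13=33, FN=12+7=19 → 110/162 = 0.6790
  2: TP=43, FP=13+7=20, FN=11+13=24 → 86/130 = 0.6615
Lowest is class '2' with F1 score = 0.662.

0.662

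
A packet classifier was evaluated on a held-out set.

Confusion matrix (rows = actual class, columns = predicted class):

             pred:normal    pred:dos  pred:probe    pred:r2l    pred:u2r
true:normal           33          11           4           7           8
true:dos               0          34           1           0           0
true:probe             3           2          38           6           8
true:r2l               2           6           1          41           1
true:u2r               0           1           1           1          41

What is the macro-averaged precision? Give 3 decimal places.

0.759

Per-class precision (TP/(TP+FP)):
  normal: TP=33, FP=0+3+2+0=5 → 33/38 = 0.8684
  dos: TP=34, FP=11+2+6+1=20 → 34/54 = 0.6296
  probe: TP=38, FP=4+1+1+1=7 → 38/45 = 0.8444
  r2l: TP=41, FP=7+0+6+1=14 → 41/55 = 0.7455
  u2r: TP=41, FP=8+0+8+1=17 → 41/58 = 0.7069
Macro-precision = mean = (0.8684 + 0.6296 + 0.8444 + 0.7455 + 0.7069) / 5 = 0.759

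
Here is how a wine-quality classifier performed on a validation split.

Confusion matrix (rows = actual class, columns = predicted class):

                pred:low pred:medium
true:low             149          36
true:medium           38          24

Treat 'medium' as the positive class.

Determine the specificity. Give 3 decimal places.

Specificity = TN/(TN+FP) = 149/(149+36) = 0.805

0.805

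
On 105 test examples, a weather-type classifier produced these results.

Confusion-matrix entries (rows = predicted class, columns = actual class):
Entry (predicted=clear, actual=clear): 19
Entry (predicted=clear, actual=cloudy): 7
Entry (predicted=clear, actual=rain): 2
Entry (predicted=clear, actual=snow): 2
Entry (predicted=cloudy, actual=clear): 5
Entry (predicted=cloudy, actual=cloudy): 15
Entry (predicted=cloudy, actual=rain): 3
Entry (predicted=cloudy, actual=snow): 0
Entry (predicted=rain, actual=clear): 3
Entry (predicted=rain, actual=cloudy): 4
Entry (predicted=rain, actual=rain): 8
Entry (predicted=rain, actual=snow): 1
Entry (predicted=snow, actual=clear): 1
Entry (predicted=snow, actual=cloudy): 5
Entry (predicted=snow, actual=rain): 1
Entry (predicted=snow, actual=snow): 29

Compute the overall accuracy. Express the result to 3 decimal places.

0.676

Accuracy = trace / total = (19+15+8+29=71) / 105 = 71/105 = 0.676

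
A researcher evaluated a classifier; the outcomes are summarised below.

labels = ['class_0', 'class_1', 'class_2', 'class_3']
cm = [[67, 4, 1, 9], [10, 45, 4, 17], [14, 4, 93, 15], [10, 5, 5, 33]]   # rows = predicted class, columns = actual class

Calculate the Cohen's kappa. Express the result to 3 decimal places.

0.605

Observed agreement pₒ = trace/N = 238/336 = 0.7083
Expected agreement pₑ = Σ (rowᵢ·colᵢ)/N² = (101·81 + 58·76 + 103·126 + 74·53)/336² = 0.2612
κ = (pₒ − pₑ)/(1 − pₑ) = (0.7083 − 0.2612)/(1 − 0.2612) = 0.605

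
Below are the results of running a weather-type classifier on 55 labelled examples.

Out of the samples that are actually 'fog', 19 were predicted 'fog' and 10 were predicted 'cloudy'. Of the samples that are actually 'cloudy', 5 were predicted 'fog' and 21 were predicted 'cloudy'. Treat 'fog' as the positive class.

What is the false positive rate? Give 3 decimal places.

0.192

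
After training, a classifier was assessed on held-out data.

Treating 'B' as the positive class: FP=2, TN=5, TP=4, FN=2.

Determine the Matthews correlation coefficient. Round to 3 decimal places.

0.381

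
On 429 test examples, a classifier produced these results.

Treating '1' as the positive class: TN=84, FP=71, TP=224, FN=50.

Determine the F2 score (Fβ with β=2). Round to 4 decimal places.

0.8052

Fβ = (1+β²)·TP / ((1+β²)·TP + β²·FN + FP), with β²=4
= 5·224 / (5·224 + 4·50 + 71) = 0.8052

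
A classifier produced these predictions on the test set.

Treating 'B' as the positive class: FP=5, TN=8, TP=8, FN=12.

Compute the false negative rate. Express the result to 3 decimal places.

0.600

FNR = FN/(FN+TP) = 12/(12+8) = 0.600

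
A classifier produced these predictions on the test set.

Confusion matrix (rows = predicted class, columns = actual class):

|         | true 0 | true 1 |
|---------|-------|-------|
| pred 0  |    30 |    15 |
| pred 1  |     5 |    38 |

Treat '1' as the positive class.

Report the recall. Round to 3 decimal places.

0.717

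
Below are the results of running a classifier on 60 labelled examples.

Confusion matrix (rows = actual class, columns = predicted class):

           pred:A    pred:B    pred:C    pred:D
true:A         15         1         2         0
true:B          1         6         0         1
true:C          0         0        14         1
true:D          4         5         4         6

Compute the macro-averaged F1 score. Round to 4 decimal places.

Per-class F1 score (2·TP/(2·TP+FP+FN)):
  A: TP=15, FP=1+0+4=5, FN=1+2+0=3 → 30/38 = 0.78947
  B: TP=6, FP=1+0+5=6, FN=1+0+1=2 → 12/20 = 0.60000
  C: TP=14, FP=2+0+4=6, FN=0+0+1=1 → 28/35 = 0.80000
  D: TP=6, FP=0+1+1=2, FN=4+5+4=13 → 12/27 = 0.44444
Macro-F1 score = mean = (0.78947 + 0.60000 + 0.80000 + 0.44444) / 4 = 0.6585

0.6585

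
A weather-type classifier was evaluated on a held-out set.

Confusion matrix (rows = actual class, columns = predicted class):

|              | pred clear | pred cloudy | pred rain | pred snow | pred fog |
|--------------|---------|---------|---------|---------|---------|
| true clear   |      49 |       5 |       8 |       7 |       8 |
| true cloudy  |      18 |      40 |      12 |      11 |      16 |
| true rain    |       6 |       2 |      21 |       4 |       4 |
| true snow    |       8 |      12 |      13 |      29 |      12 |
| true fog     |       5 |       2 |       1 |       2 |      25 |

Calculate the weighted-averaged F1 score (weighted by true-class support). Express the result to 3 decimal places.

0.511

Per-class F1 score (2·TP/(2·TP+FP+FN)):
  clear: TP=49, FP=18+6+8+5=37, FN=5+8+7+8=28 → 98/163 = 0.6012
  cloudy: TP=40, FP=5+2+12+2=21, FN=18+12+11+16=57 → 80/158 = 0.5063
  rain: TP=21, FP=8+12+13+1=34, FN=6+2+4+4=16 → 42/92 = 0.4565
  snow: TP=29, FP=7+11+4+2=24, FN=8+12+13+12=45 → 58/127 = 0.4567
  fog: TP=25, FP=8+16+4+12=40, FN=5+2+1+2=10 → 50/100 = 0.5000
Weighted-F1 score = Σ (supportᵢ/N)·F1 scoreᵢ with N=320: (77/320)·0.6012 + (97/320)·0.5063 + (37/320)·0.4565 + (74/320)·0.4567 + (35/320)·0.5000 = 0.511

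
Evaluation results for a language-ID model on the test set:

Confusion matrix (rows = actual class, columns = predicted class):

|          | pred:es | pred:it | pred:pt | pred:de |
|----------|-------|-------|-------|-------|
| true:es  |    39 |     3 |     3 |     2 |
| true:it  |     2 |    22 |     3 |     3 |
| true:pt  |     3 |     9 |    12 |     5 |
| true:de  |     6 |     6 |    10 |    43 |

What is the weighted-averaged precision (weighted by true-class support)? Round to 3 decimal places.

0.692

Per-class precision (TP/(TP+FP)):
  es: TP=39, FP=2+3+6=11 → 39/50 = 0.7800
  it: TP=22, FP=3+9+6=18 → 22/40 = 0.5500
  pt: TP=12, FP=3+3+10=16 → 12/28 = 0.4286
  de: TP=43, FP=2+3+5=10 → 43/53 = 0.8113
Weighted-precision = Σ (supportᵢ/N)·precisionᵢ with N=171: (47/171)·0.7800 + (30/171)·0.5500 + (29/171)·0.4286 + (65/171)·0.8113 = 0.692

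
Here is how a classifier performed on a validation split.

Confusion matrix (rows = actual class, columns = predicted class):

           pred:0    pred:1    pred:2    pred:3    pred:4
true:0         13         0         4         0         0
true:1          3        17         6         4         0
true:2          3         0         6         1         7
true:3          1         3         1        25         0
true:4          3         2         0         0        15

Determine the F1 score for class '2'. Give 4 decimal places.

0.3529

Treat '2' as positive and all other classes as negative.
F1 score = 2·TP/(2·TP+FP+FN).
2: TP=6, FP=4+6+1+0=11, FN=3+0+1+7=11 → 12/34 = 0.35294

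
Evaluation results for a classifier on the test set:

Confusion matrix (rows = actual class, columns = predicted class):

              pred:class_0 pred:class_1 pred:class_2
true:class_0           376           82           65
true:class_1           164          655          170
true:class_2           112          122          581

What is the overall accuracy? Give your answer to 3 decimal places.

Accuracy = trace / total = (376+655+581=1612) / 2327 = 1612/2327 = 0.693

0.693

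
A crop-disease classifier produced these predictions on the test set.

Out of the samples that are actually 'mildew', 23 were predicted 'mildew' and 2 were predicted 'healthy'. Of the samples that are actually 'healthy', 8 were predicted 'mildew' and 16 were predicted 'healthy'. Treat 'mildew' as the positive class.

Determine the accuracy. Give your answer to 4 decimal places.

Accuracy = (TP+TN)/N = (23+16)/49 = 0.7959

0.7959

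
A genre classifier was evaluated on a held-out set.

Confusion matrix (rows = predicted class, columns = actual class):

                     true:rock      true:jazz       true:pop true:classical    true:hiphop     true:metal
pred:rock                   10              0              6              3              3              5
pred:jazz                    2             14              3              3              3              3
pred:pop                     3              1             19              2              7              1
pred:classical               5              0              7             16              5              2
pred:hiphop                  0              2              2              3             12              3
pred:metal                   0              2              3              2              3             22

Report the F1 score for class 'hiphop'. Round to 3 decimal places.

0.436

Take TP from the diagonal, FP from the rest of the 'hiphop' prediction marginal, FN from the rest of the 'hiphop' actual marginal.
F1 score = 2·TP/(2·TP+FP+FN).
hiphop: TP=12, FP=0+2+2+3+3=10, FN=3+3+7+5+3=21 → 24/55 = 0.4364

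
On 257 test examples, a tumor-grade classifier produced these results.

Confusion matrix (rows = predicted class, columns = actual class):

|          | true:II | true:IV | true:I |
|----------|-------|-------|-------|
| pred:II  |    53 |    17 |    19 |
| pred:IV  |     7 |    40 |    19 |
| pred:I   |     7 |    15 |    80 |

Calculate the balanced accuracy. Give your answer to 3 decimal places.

0.675

Balanced accuracy = mean of per-class recall.
  II: recall = 53/67 = 0.7910
  IV: recall = 40/72 = 0.5556
  I: recall = 80/118 = 0.6780
Mean = (0.7910 + 0.5556 + 0.6780) / 3 = 0.675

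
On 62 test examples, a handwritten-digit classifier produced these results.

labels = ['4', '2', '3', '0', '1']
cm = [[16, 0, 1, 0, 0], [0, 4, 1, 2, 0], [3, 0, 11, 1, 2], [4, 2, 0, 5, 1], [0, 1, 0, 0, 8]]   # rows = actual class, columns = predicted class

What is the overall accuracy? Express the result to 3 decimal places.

0.710

Accuracy = trace / total = (16+4+11+5+8=44) / 62 = 44/62 = 0.710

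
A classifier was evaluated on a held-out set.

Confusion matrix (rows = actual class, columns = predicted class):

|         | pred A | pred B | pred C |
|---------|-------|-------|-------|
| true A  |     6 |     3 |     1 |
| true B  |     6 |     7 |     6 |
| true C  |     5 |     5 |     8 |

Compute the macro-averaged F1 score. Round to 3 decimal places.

Per-class F1 score (2·TP/(2·TP+FP+FN)):
  A: TP=6, FP=6+5=11, FN=3+1=4 → 12/27 = 0.4444
  B: TP=7, FP=3+5=8, FN=6+6=12 → 14/34 = 0.4118
  C: TP=8, FP=1+6=7, FN=5+5=10 → 16/33 = 0.4848
Macro-F1 score = mean = (0.4444 + 0.4118 + 0.4848) / 3 = 0.447

0.447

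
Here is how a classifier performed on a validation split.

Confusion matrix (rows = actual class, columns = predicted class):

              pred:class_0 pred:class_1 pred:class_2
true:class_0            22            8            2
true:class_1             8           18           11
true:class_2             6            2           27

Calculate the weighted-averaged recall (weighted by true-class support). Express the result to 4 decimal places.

Per-class recall (TP/(TP+FN)):
  class_0: TP=22, FN=8+2=10 → 22/32 = 0.68750
  class_1: TP=18, FN=8+11=19 → 18/37 = 0.48649
  class_2: TP=27, FN=6+2=8 → 27/35 = 0.77143
Weighted-recall = Σ (supportᵢ/N)·recallᵢ with N=104: (32/104)·0.68750 + (37/104)·0.48649 + (35/104)·0.77143 = 0.6442

0.6442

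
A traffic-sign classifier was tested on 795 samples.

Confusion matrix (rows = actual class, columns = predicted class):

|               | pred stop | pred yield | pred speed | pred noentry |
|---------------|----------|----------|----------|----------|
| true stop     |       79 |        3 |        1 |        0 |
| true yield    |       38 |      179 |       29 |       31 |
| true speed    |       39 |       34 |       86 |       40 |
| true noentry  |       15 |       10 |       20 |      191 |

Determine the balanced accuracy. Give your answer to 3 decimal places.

Balanced accuracy = mean of per-class recall.
  stop: recall = 79/83 = 0.9518
  yield: recall = 179/277 = 0.6462
  speed: recall = 86/199 = 0.4322
  noentry: recall = 191/236 = 0.8093
Mean = (0.9518 + 0.6462 + 0.4322 + 0.8093) / 4 = 0.710

0.710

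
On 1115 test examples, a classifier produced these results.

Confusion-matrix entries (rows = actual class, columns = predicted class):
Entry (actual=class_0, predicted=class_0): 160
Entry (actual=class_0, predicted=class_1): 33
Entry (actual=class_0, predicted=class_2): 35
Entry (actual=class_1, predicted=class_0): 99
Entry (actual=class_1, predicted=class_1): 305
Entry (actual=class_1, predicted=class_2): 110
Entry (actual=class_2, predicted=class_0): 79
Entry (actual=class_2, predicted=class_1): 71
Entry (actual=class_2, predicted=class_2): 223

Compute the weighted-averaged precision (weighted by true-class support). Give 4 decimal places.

Per-class precision (TP/(TP+FP)):
  class_0: TP=160, FP=99+79=178 → 160/338 = 0.47337
  class_1: TP=305, FP=33+71=104 → 305/409 = 0.74572
  class_2: TP=223, FP=35+110=145 → 223/368 = 0.60598
Weighted-precision = Σ (supportᵢ/N)·precisionᵢ with N=1115: (228/1115)·0.47337 + (514/1115)·0.74572 + (373/1115)·0.60598 = 0.6433

0.6433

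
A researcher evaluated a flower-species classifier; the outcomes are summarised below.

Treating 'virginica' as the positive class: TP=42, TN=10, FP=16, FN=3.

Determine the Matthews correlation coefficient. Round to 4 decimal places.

0.3961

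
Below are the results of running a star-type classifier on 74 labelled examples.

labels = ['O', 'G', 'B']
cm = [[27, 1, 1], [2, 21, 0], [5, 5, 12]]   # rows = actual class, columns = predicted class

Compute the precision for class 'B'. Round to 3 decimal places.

precision = TP/(TP+FP).
B: TP=12, FP=1+0=1 → 12/13 = 0.9231

0.923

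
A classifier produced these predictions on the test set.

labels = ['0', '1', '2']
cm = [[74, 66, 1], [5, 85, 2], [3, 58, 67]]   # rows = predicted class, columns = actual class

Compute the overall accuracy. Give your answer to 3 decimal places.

0.626

Accuracy = trace / total = (74+85+67=226) / 361 = 226/361 = 0.626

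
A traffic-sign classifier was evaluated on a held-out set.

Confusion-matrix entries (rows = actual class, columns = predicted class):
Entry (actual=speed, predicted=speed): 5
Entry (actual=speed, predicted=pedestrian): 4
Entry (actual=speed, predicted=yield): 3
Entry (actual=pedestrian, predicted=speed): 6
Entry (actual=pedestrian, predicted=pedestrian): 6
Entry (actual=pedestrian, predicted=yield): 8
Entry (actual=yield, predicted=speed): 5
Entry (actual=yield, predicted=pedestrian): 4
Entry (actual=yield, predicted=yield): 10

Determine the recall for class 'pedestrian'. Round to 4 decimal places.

Take TP from the diagonal, FP from the rest of the 'pedestrian' prediction marginal, FN from the rest of the 'pedestrian' actual marginal.
recall = TP/(TP+FN).
pedestrian: TP=6, FN=6+8=14 → 6/20 = 0.30000

0.3000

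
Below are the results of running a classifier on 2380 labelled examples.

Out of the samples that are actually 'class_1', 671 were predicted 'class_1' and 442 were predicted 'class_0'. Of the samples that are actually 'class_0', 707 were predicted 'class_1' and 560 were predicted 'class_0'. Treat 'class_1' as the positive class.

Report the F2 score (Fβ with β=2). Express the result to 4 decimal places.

0.5755

Fβ = (1+β²)·TP / ((1+β²)·TP + β²·FN + FP), with β²=4
= 5·671 / (5·671 + 4·442 + 707) = 0.5755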